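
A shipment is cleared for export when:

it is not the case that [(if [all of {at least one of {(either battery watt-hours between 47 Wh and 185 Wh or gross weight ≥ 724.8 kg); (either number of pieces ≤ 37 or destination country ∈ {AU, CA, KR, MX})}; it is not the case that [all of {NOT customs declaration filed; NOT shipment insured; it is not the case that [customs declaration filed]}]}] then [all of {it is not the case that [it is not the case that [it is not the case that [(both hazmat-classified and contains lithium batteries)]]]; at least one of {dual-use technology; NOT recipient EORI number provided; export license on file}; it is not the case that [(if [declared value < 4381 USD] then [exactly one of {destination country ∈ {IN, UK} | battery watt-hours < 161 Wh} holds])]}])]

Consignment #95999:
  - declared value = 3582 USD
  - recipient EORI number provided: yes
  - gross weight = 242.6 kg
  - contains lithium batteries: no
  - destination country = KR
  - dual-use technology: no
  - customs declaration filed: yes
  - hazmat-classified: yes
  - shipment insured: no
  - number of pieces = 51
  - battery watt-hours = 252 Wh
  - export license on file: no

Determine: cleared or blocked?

Atomic conditions:
  battery watt-hours between 47 Wh and 185 Wh: 252 in [47, 185] is false
  gross weight ≥ 724.8 kg: 242.6 ≥ 724.8 is false
  number of pieces ≤ 37: 51 ≤ 37 is false
  destination country ∈ {AU, CA, KR, MX}: KR is in the set → true
  NOT customs declaration filed: yes → false
  NOT shipment insured: no → true
  customs declaration filed: yes → true
  hazmat-classified: yes → true
  contains lithium batteries: no → false
  dual-use technology: no → false
  NOT recipient EORI number provided: yes → false
  export license on file: no → false
  declared value < 4381 USD: 3582 < 4381 is true
  destination country ∈ {IN, UK}: KR is not in the set → false
  battery watt-hours < 161 Wh: 252 < 161 is false
Combine:
[1.1.1.1] false OR false = false
[1.1.1.2] false OR true = true
[1.1.1] false OR true = true
[1.1.2.1.3] NOT true = false
[1.1.2.1] false AND true AND false = false
[1.1.2] NOT false = true
[1.1] true AND true = true
[1.2.1.1.1.1] true AND false = false
[1.2.1.1.1] NOT false = true
[1.2.1.1] NOT true = false
[1.2.1] NOT false = true
[1.2.2] false OR false OR false = false
[1.2.3.1.2] exactly-one(false, false) = false
[1.2.3.1] true → false = false
[1.2.3] NOT false = true
[1.2] true AND false AND true = false
[1] true → false = false
[root] NOT false = true
Overall: true → cleared

Cleared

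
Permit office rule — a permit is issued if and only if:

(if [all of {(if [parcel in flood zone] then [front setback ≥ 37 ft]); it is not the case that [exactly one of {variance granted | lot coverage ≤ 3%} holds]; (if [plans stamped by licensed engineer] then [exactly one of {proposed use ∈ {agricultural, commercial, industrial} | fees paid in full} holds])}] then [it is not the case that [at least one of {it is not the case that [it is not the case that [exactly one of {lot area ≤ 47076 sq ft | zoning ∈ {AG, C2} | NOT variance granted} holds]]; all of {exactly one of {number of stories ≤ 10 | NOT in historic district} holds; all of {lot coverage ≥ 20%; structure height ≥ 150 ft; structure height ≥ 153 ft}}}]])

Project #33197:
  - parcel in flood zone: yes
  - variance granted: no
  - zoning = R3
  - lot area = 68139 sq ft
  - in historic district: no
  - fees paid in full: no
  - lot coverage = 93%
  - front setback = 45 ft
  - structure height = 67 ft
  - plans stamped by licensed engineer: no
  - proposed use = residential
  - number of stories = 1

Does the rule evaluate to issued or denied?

Denied

Atomic conditions:
  parcel in flood zone: yes → true
  front setback ≥ 37 ft: 45 ≥ 37 is true
  variance granted: no → false
  lot coverage ≤ 3%: 93 ≤ 3 is false
  plans stamped by licensed engineer: no → false
  proposed use ∈ {agricultural, commercial, industrial}: residential is not in the set → false
  fees paid in full: no → false
  lot area ≤ 47076 sq ft: 68139 ≤ 47076 is false
  zoning ∈ {AG, C2}: R3 is not in the set → false
  NOT variance granted: no → true
  number of stories ≤ 10: 1 ≤ 10 is true
  NOT in historic district: no → true
  lot coverage ≥ 20%: 93 ≥ 20 is true
  structure height ≥ 150 ft: 67 ≥ 150 is false
  structure height ≥ 153 ft: 67 ≥ 153 is false
Combine:
[1.1] true → true = true
[1.2.1] exactly-one(false, false) = false
[1.2] NOT false = true
[1.3.2] exactly-one(false, false) = false
[1.3] false → false (antecedent false ⇒ implication holds) = true
[1] true AND true AND true = true
[2.1.1.1.1] exactly-one(false, false, true) = true
[2.1.1.1] NOT true = false
[2.1.1] NOT false = true
[2.1.2.1] exactly-one(true, true) = false
[2.1.2.2] true AND false AND false = false
[2.1.2] false AND false = false
[2.1] true OR false = true
[2] NOT true = false
[root] true → false = false
Overall: false → denied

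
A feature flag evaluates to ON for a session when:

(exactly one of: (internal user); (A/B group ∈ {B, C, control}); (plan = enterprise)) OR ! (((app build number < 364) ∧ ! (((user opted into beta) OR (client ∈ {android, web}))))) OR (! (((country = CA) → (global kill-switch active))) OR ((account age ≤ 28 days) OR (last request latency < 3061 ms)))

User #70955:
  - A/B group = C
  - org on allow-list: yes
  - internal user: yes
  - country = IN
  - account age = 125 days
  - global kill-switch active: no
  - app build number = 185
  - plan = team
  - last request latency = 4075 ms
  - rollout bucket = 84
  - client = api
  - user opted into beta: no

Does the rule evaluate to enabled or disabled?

Disabled

Atomic conditions:
  internal user: yes → true
  A/B group ∈ {B, C, control}: C is in the set → true
  plan = enterprise: team == enterprise is false
  app build number < 364: 185 < 364 is true
  user opted into beta: no → false
  client ∈ {android, web}: api is not in the set → false
  country = CA: IN == CA is false
  global kill-switch active: no → false
  account age ≤ 28 days: 125 ≤ 28 is false
  last request latency < 3061 ms: 4075 < 3061 is false
Combine:
[1] exactly-one(true, true, false) = false
[2.1.2.1] false OR false = false
[2.1.2] NOT false = true
[2.1] true AND true = true
[2] NOT true = false
[3.1.1] false → false (antecedent false ⇒ implication holds) = true
[3.1] NOT true = false
[3.2] false OR false = false
[3] false OR false = false
[root] false OR false OR false = false
Overall: false → disabled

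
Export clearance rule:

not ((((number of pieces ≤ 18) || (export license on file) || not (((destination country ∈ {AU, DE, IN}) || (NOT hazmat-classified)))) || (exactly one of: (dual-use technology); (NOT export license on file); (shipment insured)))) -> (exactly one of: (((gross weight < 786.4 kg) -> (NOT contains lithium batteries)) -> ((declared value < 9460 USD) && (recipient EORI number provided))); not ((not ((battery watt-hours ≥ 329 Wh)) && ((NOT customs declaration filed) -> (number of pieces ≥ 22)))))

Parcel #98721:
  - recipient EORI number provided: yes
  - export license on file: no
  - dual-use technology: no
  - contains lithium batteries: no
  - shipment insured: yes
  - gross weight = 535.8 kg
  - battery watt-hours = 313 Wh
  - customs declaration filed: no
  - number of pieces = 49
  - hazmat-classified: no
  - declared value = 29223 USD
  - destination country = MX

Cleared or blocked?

Blocked

Atomic conditions:
  number of pieces ≤ 18: 49 ≤ 18 is false
  export license on file: no → false
  destination country ∈ {AU, DE, IN}: MX is not in the set → false
  NOT hazmat-classified: no → true
  dual-use technology: no → false
  NOT export license on file: no → true
  shipment insured: yes → true
  gross weight < 786.4 kg: 535.8 < 786.4 is true
  NOT contains lithium batteries: no → true
  declared value < 9460 USD: 29223 < 9460 is false
  recipient EORI number provided: yes → true
  battery watt-hours ≥ 329 Wh: 313 ≥ 329 is false
  NOT customs declaration filed: no → true
  number of pieces ≥ 22: 49 ≥ 22 is true
Combine:
[1.1.1.3.1] false OR true = true
[1.1.1.3] NOT true = false
[1.1.1] false OR false OR false = false
[1.1.2] exactly-one(false, true, true) = false
[1.1] false OR false = false
[1] NOT false = true
[2.1.1] true → true = true
[2.1.2] false AND true = false
[2.1] true → false = false
[2.2.1.1] NOT false = true
[2.2.1.2] true → true = true
[2.2.1] true AND true = true
[2.2] NOT true = false
[2] exactly-one(false, false) = false
[root] true → false = false
Overall: false → blocked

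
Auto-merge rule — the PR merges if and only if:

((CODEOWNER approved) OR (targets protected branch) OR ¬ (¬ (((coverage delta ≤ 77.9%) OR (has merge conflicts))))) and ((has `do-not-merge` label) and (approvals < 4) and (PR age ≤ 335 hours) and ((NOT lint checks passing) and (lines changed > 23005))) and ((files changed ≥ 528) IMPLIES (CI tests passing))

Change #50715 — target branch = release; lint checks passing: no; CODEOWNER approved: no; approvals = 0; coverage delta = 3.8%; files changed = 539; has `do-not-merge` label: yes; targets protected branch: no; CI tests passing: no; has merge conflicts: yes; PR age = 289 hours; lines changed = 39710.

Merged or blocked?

Blocked

Atomic conditions:
  CODEOWNER approved: no → false
  targets protected branch: no → false
  coverage delta ≤ 77.9%: 3.8 ≤ 77.9 is true
  has merge conflicts: yes → true
  has `do-not-merge` label: yes → true
  approvals < 4: 0 < 4 is true
  PR age ≤ 335 hours: 289 ≤ 335 is true
  NOT lint checks passing: no → true
  lines changed > 23005: 39710 > 23005 is true
  files changed ≥ 528: 539 ≥ 528 is true
  CI tests passing: no → false
Combine:
[1.3.1.1] true OR true = true
[1.3.1] NOT true = false
[1.3] NOT false = true
[1] false OR false OR true = true
[2.4] true AND true = true
[2] true AND true AND true AND true = true
[3] true → false = false
[root] true AND true AND false = false
Overall: false → blocked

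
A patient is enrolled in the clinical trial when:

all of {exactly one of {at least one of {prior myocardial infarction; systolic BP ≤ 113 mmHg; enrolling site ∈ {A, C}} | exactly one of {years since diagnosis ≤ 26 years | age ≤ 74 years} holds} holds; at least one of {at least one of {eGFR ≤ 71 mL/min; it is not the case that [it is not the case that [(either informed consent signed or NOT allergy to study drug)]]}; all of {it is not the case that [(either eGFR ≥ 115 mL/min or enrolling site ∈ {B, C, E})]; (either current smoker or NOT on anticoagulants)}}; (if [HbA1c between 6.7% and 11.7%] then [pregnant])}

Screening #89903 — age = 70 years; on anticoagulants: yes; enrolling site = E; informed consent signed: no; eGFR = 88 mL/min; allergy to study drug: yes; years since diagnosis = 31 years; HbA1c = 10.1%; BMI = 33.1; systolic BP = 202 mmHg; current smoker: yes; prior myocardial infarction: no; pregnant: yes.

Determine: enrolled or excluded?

Atomic conditions:
  prior myocardial infarction: no → false
  systolic BP ≤ 113 mmHg: 202 ≤ 113 is false
  enrolling site ∈ {A, C}: E is not in the set → false
  years since diagnosis ≤ 26 years: 31 ≤ 26 is false
  age ≤ 74 years: 70 ≤ 74 is true
  eGFR ≤ 71 mL/min: 88 ≤ 71 is false
  informed consent signed: no → false
  NOT allergy to study drug: yes → false
  eGFR ≥ 115 mL/min: 88 ≥ 115 is false
  enrolling site ∈ {B, C, E}: E is in the set → true
  current smoker: yes → true
  NOT on anticoagulants: yes → false
  HbA1c between 6.7% and 11.7%: 10.1 in [6.7, 11.7] is true
  pregnant: yes → true
Combine:
[1.1] false OR false OR false = false
[1.2] exactly-one(false, true) = true
[1] exactly-one(false, true) = true
[2.1.2.1.1] false OR false = false
[2.1.2.1] NOT false = true
[2.1.2] NOT true = false
[2.1] false OR false = false
[2.2.1.1] false OR true = true
[2.2.1] NOT true = false
[2.2.2] true OR false = true
[2.2] false AND true = false
[2] false OR false = false
[3] true → true = true
[root] true AND false AND true = false
Overall: false → excluded

Excluded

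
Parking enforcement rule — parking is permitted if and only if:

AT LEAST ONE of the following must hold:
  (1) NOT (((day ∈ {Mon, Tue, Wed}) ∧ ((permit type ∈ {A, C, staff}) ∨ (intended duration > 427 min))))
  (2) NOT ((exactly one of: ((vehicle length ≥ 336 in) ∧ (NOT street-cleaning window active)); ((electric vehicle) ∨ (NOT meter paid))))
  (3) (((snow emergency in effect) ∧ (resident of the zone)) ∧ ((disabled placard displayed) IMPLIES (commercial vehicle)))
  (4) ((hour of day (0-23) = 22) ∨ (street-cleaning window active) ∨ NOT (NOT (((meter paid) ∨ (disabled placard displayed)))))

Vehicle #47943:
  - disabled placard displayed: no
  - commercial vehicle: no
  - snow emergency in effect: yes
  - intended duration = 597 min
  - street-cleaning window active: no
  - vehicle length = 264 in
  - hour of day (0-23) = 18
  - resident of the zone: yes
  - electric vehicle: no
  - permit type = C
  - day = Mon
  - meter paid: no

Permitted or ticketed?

Permitted

Atomic conditions:
  day ∈ {Mon, Tue, Wed}: Mon is in the set → true
  permit type ∈ {A, C, staff}: C is in the set → true
  intended duration > 427 min: 597 > 427 is true
  vehicle length ≥ 336 in: 264 ≥ 336 is false
  NOT street-cleaning window active: no → true
  electric vehicle: no → false
  NOT meter paid: no → true
  snow emergency in effect: yes → true
  resident of the zone: yes → true
  disabled placard displayed: no → false
  commercial vehicle: no → false
  hour of day (0-23) = 22: 18 == 22 is false
  street-cleaning window active: no → false
  meter paid: no → false
Combine:
[1.1.2] true OR true = true
[1.1] true AND true = true
[1] NOT true = false
[2.1.1] false AND true = false
[2.1.2] false OR true = true
[2.1] exactly-one(false, true) = true
[2] NOT true = false
[3.1] true AND true = true
[3.2] false → false (antecedent false ⇒ implication holds) = true
[3] true AND true = true
[4.3.1.1] false OR false = false
[4.3.1] NOT false = true
[4.3] NOT true = false
[4] false OR false OR false = false
[root] false OR false OR true OR false = true
Overall: true → permitted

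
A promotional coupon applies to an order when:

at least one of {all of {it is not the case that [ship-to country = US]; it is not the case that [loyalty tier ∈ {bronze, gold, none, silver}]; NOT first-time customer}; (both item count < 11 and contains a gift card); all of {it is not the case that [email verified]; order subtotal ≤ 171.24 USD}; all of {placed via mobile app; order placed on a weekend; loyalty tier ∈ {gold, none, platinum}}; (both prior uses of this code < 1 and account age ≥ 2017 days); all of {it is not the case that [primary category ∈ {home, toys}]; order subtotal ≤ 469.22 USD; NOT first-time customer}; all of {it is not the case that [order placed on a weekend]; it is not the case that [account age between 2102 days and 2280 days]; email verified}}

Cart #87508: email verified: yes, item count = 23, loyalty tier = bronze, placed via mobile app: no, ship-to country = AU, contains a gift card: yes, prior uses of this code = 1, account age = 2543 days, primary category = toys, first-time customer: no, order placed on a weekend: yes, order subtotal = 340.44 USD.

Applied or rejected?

Atomic conditions:
  ship-to country = US: AU == US is false
  loyalty tier ∈ {bronze, gold, none, silver}: bronze is in the set → true
  NOT first-time customer: no → true
  item count < 11: 23 < 11 is false
  contains a gift card: yes → true
  email verified: yes → true
  order subtotal ≤ 171.24 USD: 340.44 ≤ 171.24 is false
  placed via mobile app: no → false
  order placed on a weekend: yes → true
  loyalty tier ∈ {gold, none, platinum}: bronze is not in the set → false
  prior uses of this code < 1: 1 < 1 is false
  account age ≥ 2017 days: 2543 ≥ 2017 is true
  primary category ∈ {home, toys}: toys is in the set → true
  order subtotal ≤ 469.22 USD: 340.44 ≤ 469.22 is true
  account age between 2102 days and 2280 days: 2543 in [2102, 2280] is false
Combine:
[1.1] NOT false = true
[1.2] NOT true = false
[1] true AND false AND true = false
[2] false AND true = false
[3.1] NOT true = false
[3] false AND false = false
[4] false AND true AND false = false
[5] false AND true = false
[6.1] NOT true = false
[6] false AND true AND true = false
[7.1] NOT true = false
[7.2] NOT false = true
[7] false AND true AND true = false
[root] false OR false OR false OR false OR false OR false OR false = false
Overall: false → rejected

Rejected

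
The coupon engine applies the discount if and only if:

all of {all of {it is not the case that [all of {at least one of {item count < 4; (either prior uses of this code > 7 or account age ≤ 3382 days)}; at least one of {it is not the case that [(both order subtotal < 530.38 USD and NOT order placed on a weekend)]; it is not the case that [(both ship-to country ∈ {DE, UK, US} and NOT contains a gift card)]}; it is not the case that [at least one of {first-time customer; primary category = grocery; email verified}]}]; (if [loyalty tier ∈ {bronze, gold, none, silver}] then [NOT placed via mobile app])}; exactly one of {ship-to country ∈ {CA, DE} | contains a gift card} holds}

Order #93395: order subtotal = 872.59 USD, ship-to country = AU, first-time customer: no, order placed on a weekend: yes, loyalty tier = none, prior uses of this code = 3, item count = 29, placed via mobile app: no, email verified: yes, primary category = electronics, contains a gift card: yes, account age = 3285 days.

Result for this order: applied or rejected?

Atomic conditions:
  item count < 4: 29 < 4 is false
  prior uses of this code > 7: 3 > 7 is false
  account age ≤ 3382 days: 3285 ≤ 3382 is true
  order subtotal < 530.38 USD: 872.59 < 530.38 is false
  NOT order placed on a weekend: yes → false
  ship-to country ∈ {DE, UK, US}: AU is not in the set → false
  NOT contains a gift card: yes → false
  first-time customer: no → false
  primary category = grocery: electronics == grocery is false
  email verified: yes → true
  loyalty tier ∈ {bronze, gold, none, silver}: none is in the set → true
  NOT placed via mobile app: no → true
  ship-to country ∈ {CA, DE}: AU is not in the set → false
  contains a gift card: yes → true
Combine:
[1.1.1.1.2] false OR true = true
[1.1.1.1] false OR true = true
[1.1.1.2.1.1] false AND false = false
[1.1.1.2.1] NOT false = true
[1.1.1.2.2.1] false AND false = false
[1.1.1.2.2] NOT false = true
[1.1.1.2] true OR true = true
[1.1.1.3.1] false OR false OR true = true
[1.1.1.3] NOT true = false
[1.1.1] true AND true AND false = false
[1.1] NOT false = true
[1.2] true → true = true
[1] true AND true = true
[2] exactly-one(false, true) = true
[root] true AND true = true
Overall: true → applied

Applied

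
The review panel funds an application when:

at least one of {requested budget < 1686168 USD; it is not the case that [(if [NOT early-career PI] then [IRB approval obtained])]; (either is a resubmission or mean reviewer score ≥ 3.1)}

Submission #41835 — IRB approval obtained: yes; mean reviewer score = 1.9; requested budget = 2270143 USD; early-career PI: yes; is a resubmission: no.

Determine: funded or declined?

Atomic conditions:
  requested budget < 1686168 USD: 2270143 < 1686168 is false
  NOT early-career PI: yes → false
  IRB approval obtained: yes → true
  is a resubmission: no → false
  mean reviewer score ≥ 3.1: 1.9 ≥ 3.1 is false
Combine:
[2.1] false → true (antecedent false ⇒ implication holds) = true
[2] NOT true = false
[3] false OR false = false
[root] false OR false OR false = false
Overall: false → declined

Declined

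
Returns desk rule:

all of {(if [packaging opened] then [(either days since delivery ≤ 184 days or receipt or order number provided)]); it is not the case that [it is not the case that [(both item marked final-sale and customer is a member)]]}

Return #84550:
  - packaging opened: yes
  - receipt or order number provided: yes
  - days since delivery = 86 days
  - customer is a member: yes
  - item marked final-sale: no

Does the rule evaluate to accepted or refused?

Refused

Atomic conditions:
  packaging opened: yes → true
  days since delivery ≤ 184 days: 86 ≤ 184 is true
  receipt or order number provided: yes → true
  item marked final-sale: no → false
  customer is a member: yes → true
Combine:
[1.2] true OR true = true
[1] true → true = true
[2.1.1] false AND true = false
[2.1] NOT false = true
[2] NOT true = false
[root] true AND false = false
Overall: false → refused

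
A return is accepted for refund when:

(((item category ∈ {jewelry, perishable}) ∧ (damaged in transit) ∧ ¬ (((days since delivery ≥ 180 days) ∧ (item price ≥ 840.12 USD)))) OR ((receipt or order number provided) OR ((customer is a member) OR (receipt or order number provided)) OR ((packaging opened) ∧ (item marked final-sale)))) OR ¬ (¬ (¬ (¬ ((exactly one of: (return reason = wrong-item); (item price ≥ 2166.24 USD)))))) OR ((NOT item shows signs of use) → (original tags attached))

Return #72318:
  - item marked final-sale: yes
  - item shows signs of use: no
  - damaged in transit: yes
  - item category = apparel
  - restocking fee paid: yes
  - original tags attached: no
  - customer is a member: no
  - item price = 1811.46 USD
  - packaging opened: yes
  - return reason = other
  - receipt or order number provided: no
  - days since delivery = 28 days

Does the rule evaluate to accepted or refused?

Accepted

Atomic conditions:
  item category ∈ {jewelry, perishable}: apparel is not in the set → false
  damaged in transit: yes → true
  days since delivery ≥ 180 days: 28 ≥ 180 is false
  item price ≥ 840.12 USD: 1811.46 ≥ 840.12 is true
  receipt or order number provided: no → false
  customer is a member: no → false
  packaging opened: yes → true
  item marked final-sale: yes → true
  return reason = wrong-item: other == wrong-item is false
  item price ≥ 2166.24 USD: 1811.46 ≥ 2166.24 is false
  NOT item shows signs of use: no → true
  original tags attached: no → false
Combine:
[1.1.3.1] false AND true = false
[1.1.3] NOT false = true
[1.1] false AND true AND true = false
[1.2.2] false OR false = false
[1.2.3] true AND true = true
[1.2] false OR false OR true = true
[1] false OR true = true
[2.1.1.1.1] exactly-one(false, false) = false
[2.1.1.1] NOT false = true
[2.1.1] NOT true = false
[2.1] NOT false = true
[2] NOT true = false
[3] true → false = false
[root] true OR false OR false = true
Overall: true → accepted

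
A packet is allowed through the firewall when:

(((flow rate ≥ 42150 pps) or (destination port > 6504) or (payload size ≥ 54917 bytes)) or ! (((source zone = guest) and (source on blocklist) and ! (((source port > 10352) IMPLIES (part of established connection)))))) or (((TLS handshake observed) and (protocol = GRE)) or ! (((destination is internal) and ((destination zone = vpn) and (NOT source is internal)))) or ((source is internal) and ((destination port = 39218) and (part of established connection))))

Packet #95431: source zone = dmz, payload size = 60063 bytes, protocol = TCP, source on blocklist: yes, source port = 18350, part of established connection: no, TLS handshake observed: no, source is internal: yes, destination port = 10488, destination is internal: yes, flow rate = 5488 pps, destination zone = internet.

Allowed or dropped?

Allowed

Atomic conditions:
  flow rate ≥ 42150 pps: 5488 ≥ 42150 is false
  destination port > 6504: 10488 > 6504 is true
  payload size ≥ 54917 bytes: 60063 ≥ 54917 is true
  source zone = guest: dmz == guest is false
  source on blocklist: yes → true
  source port > 10352: 18350 > 10352 is true
  part of established connection: no → false
  TLS handshake observed: no → false
  protocol = GRE: TCP == GRE is false
  destination is internal: yes → true
  destination zone = vpn: internet == vpn is false
  NOT source is internal: yes → false
  source is internal: yes → true
  destination port = 39218: 10488 == 39218 is false
Combine:
[1.1] false OR true OR true = true
[1.2.1.3.1] true → false = false
[1.2.1.3] NOT false = true
[1.2.1] false AND true AND true = false
[1.2] NOT false = true
[1] true OR true = true
[2.1] false AND false = false
[2.2.1.2] false AND false = false
[2.2.1] true AND false = false
[2.2] NOT false = true
[2.3.2] false AND false = false
[2.3] true AND false = false
[2] false OR true OR false = true
[root] true OR true = true
Overall: true → allowed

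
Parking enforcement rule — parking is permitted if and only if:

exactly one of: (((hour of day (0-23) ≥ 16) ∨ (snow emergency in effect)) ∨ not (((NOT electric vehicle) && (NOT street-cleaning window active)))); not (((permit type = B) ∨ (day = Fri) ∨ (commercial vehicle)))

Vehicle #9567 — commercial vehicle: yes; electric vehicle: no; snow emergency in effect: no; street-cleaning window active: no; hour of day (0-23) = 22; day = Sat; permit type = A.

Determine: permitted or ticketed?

Permitted

Atomic conditions:
  hour of day (0-23) ≥ 16: 22 ≥ 16 is true
  snow emergency in effect: no → false
  NOT electric vehicle: no → true
  NOT street-cleaning window active: no → true
  permit type = B: A == B is false
  day = Fri: Sat == Fri is false
  commercial vehicle: yes → true
Combine:
[1.1] true OR false = true
[1.2.1] true AND true = true
[1.2] NOT true = false
[1] true OR false = true
[2.1] false OR false OR true = true
[2] NOT true = false
[root] exactly-one(true, false) = true
Overall: true → permitted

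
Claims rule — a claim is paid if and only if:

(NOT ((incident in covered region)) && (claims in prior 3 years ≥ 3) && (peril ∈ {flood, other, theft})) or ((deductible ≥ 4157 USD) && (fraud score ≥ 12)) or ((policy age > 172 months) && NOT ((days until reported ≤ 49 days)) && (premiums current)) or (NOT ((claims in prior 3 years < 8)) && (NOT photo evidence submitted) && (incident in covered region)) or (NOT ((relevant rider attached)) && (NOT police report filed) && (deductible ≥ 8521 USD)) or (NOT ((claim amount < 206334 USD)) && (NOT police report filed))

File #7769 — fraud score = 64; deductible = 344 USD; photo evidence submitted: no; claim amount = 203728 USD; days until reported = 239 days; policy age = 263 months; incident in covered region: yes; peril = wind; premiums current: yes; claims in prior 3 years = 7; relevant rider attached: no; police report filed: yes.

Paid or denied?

Atomic conditions:
  incident in covered region: yes → true
  claims in prior 3 years ≥ 3: 7 ≥ 3 is true
  peril ∈ {flood, other, theft}: wind is not in the set → false
  deductible ≥ 4157 USD: 344 ≥ 4157 is false
  fraud score ≥ 12: 64 ≥ 12 is true
  policy age > 172 months: 263 > 172 is true
  days until reported ≤ 49 days: 239 ≤ 49 is false
  premiums current: yes → true
  claims in prior 3 years < 8: 7 < 8 is true
  NOT photo evidence submitted: no → true
  relevant rider attached: no → false
  NOT police report filed: yes → false
  deductible ≥ 8521 USD: 344 ≥ 8521 is false
  claim amount < 206334 USD: 203728 < 206334 is true
Combine:
[1.1] NOT true = false
[1] false AND true AND false = false
[2] false AND true = false
[3.2] NOT false = true
[3] true AND true AND true = true
[4.1] NOT true = false
[4] false AND true AND true = false
[5.1] NOT false = true
[5] true AND false AND false = false
[6.1] NOT true = false
[6] false AND false = false
[root] false OR false OR true OR false OR false OR false = true
Overall: true → paid

Paid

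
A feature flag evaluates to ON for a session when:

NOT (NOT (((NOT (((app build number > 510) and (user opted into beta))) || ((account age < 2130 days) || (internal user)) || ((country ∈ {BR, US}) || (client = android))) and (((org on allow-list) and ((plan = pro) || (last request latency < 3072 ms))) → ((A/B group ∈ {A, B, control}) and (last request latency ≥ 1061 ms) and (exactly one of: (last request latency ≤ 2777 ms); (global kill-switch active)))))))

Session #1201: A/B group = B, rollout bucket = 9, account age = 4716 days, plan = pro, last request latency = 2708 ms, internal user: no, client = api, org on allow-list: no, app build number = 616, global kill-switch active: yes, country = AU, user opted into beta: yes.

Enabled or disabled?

Atomic conditions:
  app build number > 510: 616 > 510 is true
  user opted into beta: yes → true
  account age < 2130 days: 4716 < 2130 is false
  internal user: no → false
  country ∈ {BR, US}: AU is not in the set → false
  client = android: api == android is false
  org on allow-list: no → false
  plan = pro: pro == pro is true
  last request latency < 3072 ms: 2708 < 3072 is true
  A/B group ∈ {A, B, control}: B is in the set → true
  last request latency ≥ 1061 ms: 2708 ≥ 1061 is true
  last request latency ≤ 2777 ms: 2708 ≤ 2777 is true
  global kill-switch active: yes → true
Combine:
[1.1.1.1.1] true AND true = true
[1.1.1.1] NOT true = false
[1.1.1.2] false OR false = false
[1.1.1.3] false OR false = false
[1.1.1] false OR false OR false = false
[1.1.2.1.2] true OR true = true
[1.1.2.1] false AND true = false
[1.1.2.2.3] exactly-one(true, true) = false
[1.1.2.2] true AND true AND false = false
[1.1.2] false → false (antecedent false ⇒ implication holds) = true
[1.1] false AND true = false
[1] NOT false = true
[root] NOT true = false
Overall: false → disabled

Disabled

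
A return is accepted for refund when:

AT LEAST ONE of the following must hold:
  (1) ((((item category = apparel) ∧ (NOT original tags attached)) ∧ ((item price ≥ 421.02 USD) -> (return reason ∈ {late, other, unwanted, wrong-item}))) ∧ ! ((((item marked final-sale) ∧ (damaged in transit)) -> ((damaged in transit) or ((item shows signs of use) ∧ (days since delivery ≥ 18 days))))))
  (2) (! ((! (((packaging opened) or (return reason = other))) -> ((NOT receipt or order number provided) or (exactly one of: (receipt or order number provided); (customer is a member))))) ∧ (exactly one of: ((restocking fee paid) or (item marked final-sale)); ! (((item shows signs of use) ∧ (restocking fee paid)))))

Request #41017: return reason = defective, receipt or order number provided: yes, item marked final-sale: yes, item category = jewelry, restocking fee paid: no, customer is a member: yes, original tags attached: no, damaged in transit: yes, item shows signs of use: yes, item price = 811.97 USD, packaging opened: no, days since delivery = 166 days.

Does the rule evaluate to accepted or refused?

Atomic conditions:
  item category = apparel: jewelry == apparel is false
  NOT original tags attached: no → true
  item price ≥ 421.02 USD: 811.97 ≥ 421.02 is true
  return reason ∈ {late, other, unwanted, wrong-item}: defective is not in the set → false
  item marked final-sale: yes → true
  damaged in transit: yes → true
  item shows signs of use: yes → true
  days since delivery ≥ 18 days: 166 ≥ 18 is true
  packaging opened: no → false
  return reason = other: defective == other is false
  NOT receipt or order number provided: yes → false
  receipt or order number provided: yes → true
  customer is a member: yes → true
  restocking fee paid: no → false
Combine:
[1.1.1] false AND true = false
[1.1.2] true → false = false
[1.1] false AND false = false
[1.2.1.1] true AND true = true
[1.2.1.2.2] true AND true = true
[1.2.1.2] true OR true = true
[1.2.1] true → true = true
[1.2] NOT true = false
[1] false AND false = false
[2.1.1.1.1] false OR false = false
[2.1.1.1] NOT false = true
[2.1.1.2.2] exactly-one(true, true) = false
[2.1.1.2] false OR false = false
[2.1.1] true → false = false
[2.1] NOT false = true
[2.2.1] false OR true = true
[2.2.2.1] true AND false = false
[2.2.2] NOT false = true
[2.2] exactly-one(true, true) = false
[2] true AND false = false
[root] false OR false = false
Overall: false → refused

Refused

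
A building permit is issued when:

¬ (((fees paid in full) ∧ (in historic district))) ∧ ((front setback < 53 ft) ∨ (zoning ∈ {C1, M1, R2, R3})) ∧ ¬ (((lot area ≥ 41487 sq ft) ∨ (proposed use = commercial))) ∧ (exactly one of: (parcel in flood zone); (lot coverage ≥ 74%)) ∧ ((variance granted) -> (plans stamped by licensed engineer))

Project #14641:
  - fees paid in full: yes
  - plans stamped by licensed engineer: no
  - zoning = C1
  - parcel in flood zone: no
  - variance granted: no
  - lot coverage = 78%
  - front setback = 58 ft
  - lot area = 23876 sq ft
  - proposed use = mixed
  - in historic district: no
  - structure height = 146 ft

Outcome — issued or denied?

Issued

Atomic conditions:
  fees paid in full: yes → true
  in historic district: no → false
  front setback < 53 ft: 58 < 53 is false
  zoning ∈ {C1, M1, R2, R3}: C1 is in the set → true
  lot area ≥ 41487 sq ft: 23876 ≥ 41487 is false
  proposed use = commercial: mixed == commercial is false
  parcel in flood zone: no → false
  lot coverage ≥ 74%: 78 ≥ 74 is true
  variance granted: no → false
  plans stamped by licensed engineer: no → false
Combine:
[1.1] true AND false = false
[1] NOT false = true
[2] false OR true = true
[3.1] false OR false = false
[3] NOT false = true
[4] exactly-one(false, true) = true
[5] false → false (antecedent false ⇒ implication holds) = true
[root] true AND true AND true AND true AND true = true
Overall: true → issued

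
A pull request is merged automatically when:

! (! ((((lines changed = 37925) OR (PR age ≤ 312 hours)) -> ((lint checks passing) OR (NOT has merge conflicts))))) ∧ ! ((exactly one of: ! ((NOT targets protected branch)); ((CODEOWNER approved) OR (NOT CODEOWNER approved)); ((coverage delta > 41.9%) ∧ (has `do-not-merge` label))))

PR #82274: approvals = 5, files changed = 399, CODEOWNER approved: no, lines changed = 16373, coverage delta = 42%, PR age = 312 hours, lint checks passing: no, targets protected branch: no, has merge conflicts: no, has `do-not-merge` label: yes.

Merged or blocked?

Atomic conditions:
  lines changed = 37925: 16373 == 37925 is false
  PR age ≤ 312 hours: 312 ≤ 312 is true
  lint checks passing: no → false
  NOT has merge conflicts: no → true
  NOT targets protected branch: no → true
  CODEOWNER approved: no → false
  NOT CODEOWNER approved: no → true
  coverage delta > 41.9%: 42 > 41.9 is true
  has `do-not-merge` label: yes → true
Combine:
[1.1.1.1] false OR true = true
[1.1.1.2] false OR true = true
[1.1.1] true → true = true
[1.1] NOT true = false
[1] NOT false = true
[2.1.1] NOT true = false
[2.1.2] false OR true = true
[2.1.3] true AND true = true
[2.1] exactly-one(false, true, true) = false
[2] NOT false = true
[root] true AND true = true
Overall: true → merged

Merged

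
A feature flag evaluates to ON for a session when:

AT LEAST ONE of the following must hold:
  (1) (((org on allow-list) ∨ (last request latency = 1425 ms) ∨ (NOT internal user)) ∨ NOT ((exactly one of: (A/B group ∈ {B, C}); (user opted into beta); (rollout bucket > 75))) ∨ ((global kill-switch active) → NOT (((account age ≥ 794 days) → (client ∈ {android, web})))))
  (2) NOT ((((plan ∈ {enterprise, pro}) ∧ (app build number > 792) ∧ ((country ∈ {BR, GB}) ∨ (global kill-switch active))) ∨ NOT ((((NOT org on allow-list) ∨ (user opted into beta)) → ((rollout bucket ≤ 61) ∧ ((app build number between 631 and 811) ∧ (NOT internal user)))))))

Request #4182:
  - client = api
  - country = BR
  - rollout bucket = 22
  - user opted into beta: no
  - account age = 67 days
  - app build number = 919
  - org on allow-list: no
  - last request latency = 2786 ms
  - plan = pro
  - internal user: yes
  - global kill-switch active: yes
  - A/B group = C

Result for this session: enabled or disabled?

Disabled

Atomic conditions:
  org on allow-list: no → false
  last request latency = 1425 ms: 2786 == 1425 is false
  NOT internal user: yes → false
  A/B group ∈ {B, C}: C is in the set → true
  user opted into beta: no → false
  rollout bucket > 75: 22 > 75 is false
  global kill-switch active: yes → true
  account age ≥ 794 days: 67 ≥ 794 is false
  client ∈ {android, web}: api is not in the set → false
  plan ∈ {enterprise, pro}: pro is in the set → true
  app build number > 792: 919 > 792 is true
  country ∈ {BR, GB}: BR is in the set → true
  NOT org on allow-list: no → true
  rollout bucket ≤ 61: 22 ≤ 61 is true
  app build number between 631 and 811: 919 in [631, 811] is false
Combine:
[1.1] false OR false OR false = false
[1.2.1] exactly-one(true, false, false) = true
[1.2] NOT true = false
[1.3.2.1] false → false (antecedent false ⇒ implication holds) = true
[1.3.2] NOT true = false
[1.3] true → false = false
[1] false OR false OR false = false
[2.1.1.3] true OR true = true
[2.1.1] true AND true AND true = true
[2.1.2.1.1] true OR false = true
[2.1.2.1.2.2] false AND false = false
[2.1.2.1.2] true AND false = false
[2.1.2.1] true → false = false
[2.1.2] NOT false = true
[2.1] true OR true = true
[2] NOT true = false
[root] false OR false = false
Overall: false → disabled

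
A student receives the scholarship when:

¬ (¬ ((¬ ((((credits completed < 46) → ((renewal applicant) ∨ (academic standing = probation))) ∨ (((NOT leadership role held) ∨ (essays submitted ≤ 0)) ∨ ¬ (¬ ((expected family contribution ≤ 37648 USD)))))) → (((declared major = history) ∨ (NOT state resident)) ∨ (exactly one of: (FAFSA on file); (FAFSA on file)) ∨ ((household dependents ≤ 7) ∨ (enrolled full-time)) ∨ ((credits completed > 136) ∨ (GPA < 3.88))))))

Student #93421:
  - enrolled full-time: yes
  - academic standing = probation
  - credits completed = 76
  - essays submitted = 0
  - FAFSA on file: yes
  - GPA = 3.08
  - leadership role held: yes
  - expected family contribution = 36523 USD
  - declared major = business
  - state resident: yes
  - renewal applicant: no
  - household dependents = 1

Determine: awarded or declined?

Awarded

Atomic conditions:
  credits completed < 46: 76 < 46 is false
  renewal applicant: no → false
  academic standing = probation: probation == probation is true
  NOT leadership role held: yes → false
  essays submitted ≤ 0: 0 ≤ 0 is true
  expected family contribution ≤ 37648 USD: 36523 ≤ 37648 is true
  declared major = history: business == history is false
  NOT state resident: yes → false
  FAFSA on file: yes → true
  household dependents ≤ 7: 1 ≤ 7 is true
  enrolled full-time: yes → true
  credits completed > 136: 76 > 136 is false
  GPA < 3.88: 3.08 < 3.88 is true
Combine:
[1.1.1.1.1.2] false OR true = true
[1.1.1.1.1] false → true (antecedent false ⇒ implication holds) = true
[1.1.1.1.2.1] false OR true = true
[1.1.1.1.2.2.1] NOT true = false
[1.1.1.1.2.2] NOT false = true
[1.1.1.1.2] true OR true = true
[1.1.1.1] true OR true = true
[1.1.1] NOT true = false
[1.1.2.1] false OR false = false
[1.1.2.2] exactly-one(true, true) = false
[1.1.2.3] true OR true = true
[1.1.2.4] false OR true = true
[1.1.2] false OR false OR true OR true = true
[1.1] false → true (antecedent false ⇒ implication holds) = true
[1] NOT true = false
[root] NOT false = true
Overall: true → awarded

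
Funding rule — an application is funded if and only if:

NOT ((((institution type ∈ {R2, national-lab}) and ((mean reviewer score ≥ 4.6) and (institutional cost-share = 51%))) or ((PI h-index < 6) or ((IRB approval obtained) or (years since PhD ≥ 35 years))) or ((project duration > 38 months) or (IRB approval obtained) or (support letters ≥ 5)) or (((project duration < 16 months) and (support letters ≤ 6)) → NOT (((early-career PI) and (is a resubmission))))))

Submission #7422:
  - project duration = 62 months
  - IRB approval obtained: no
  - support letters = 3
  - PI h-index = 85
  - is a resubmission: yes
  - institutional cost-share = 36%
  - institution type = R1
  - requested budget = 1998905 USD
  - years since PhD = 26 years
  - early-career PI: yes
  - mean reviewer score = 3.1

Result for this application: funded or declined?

Declined

Atomic conditions:
  institution type ∈ {R2, national-lab}: R1 is not in the set → false
  mean reviewer score ≥ 4.6: 3.1 ≥ 4.6 is false
  institutional cost-share = 51%: 36 == 51 is false
  PI h-index < 6: 85 < 6 is false
  IRB approval obtained: no → false
  years since PhD ≥ 35 years: 26 ≥ 35 is false
  project duration > 38 months: 62 > 38 is true
  support letters ≥ 5: 3 ≥ 5 is false
  project duration < 16 months: 62 < 16 is false
  support letters ≤ 6: 3 ≤ 6 is true
  early-career PI: yes → true
  is a resubmission: yes → true
Combine:
[1.1.2] false AND false = false
[1.1] false AND false = false
[1.2.2] false OR false = false
[1.2] false OR false = false
[1.3] true OR false OR false = true
[1.4.1] false AND true = false
[1.4.2.1] true AND true = true
[1.4.2] NOT true = false
[1.4] false → false (antecedent false ⇒ implication holds) = true
[1] false OR false OR true OR true = true
[root] NOT true = false
Overall: false → declined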